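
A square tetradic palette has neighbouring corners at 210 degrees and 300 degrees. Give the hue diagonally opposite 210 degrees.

A square tetradic scheme places four hues 90° apart; opposite corners are 180° apart.
210 + 180 = 390 → 390 − 360 = 30°

30°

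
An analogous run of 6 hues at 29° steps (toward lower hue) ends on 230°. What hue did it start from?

15°

5 steps of 29° (toward lower hue) give a net shift of −145°.
Start = end − shift: 230 + 145 = 375 → 375 − 360 = 15°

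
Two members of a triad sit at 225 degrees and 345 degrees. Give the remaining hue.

A triad spaces three hues 120° apart.
The full set is {105°, 225°, 345°}.

105°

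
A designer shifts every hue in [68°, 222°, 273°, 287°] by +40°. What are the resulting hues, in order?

68 + 40 = 108°
222 + 40 = 262°
273 + 40 = 313°
287 + 40 = 327°

108°, 262°, 313°, 327°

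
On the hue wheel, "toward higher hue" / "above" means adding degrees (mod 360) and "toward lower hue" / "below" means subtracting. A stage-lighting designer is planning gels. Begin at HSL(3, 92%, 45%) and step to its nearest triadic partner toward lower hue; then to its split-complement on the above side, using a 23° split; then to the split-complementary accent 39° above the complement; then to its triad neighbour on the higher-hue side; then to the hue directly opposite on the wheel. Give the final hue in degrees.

−120° (triadic ↓): 3 − 120 = -117 → -117 + 360 = 243°
+203° (split-comp 23° ↑): 243 + 203 = 446 → 446 − 360 = 86°
+219° (split-comp 39° ↑): 86 + 219 = 305°
+120° (triadic ↑): 305 + 120 = 425 → 425 − 360 = 65°
+180° (complement): 65 + 180 = 245°

245°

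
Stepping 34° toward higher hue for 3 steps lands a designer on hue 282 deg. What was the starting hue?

3 steps of 34° (toward higher hue) give a net shift of +102°.
Start = end − shift: 282 − 102 = 180°

180°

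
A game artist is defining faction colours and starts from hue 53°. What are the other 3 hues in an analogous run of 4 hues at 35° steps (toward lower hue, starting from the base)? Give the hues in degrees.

18°, 343° and 308°

Analogous hues sit every 35° along the wheel.
53 − 35 = 18°
53 − 70 = -17 → -17 + 360 = 343°
53 − 105 = -52 → -52 + 360 = 308°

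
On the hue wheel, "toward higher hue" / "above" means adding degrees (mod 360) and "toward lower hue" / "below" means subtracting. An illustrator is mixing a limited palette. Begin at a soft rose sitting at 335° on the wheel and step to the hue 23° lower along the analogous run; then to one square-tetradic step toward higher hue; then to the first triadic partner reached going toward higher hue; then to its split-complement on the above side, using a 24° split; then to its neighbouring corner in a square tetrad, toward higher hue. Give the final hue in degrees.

−23° (analog 23° ↓): 335 − 23 = 312°
+90° (square ↑): 312 + 90 = 402 → 402 − 360 = 42°
+120° (triadic ↑): 42 + 120 = 162°
+204° (split-comp 24° ↑): 162 + 204 = 366 → 366 − 360 = 6°
+90° (square ↑): 6 + 90 = 96°

96°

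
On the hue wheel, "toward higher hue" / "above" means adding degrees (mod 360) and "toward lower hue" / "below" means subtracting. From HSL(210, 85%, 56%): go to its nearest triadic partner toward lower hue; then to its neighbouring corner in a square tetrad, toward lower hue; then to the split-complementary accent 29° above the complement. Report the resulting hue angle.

210 − 120 = 90°   (triadic ↓)
90 − 90 = 0°   (square ↓)
0 + 209 = 209°   (split-comp 29° ↑)

209°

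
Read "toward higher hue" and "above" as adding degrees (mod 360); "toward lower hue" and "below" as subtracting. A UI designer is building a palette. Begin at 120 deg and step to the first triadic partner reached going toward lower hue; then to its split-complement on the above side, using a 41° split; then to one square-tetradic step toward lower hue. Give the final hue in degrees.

triadic ↓ −120°: 120 − 120 = 0°
split-comp 41° ↑ +221°: 0 + 221 = 221°
square ↓ −90°: 221 − 90 = 131°

131°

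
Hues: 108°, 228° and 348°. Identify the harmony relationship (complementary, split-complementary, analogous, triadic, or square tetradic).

Sort the hues: 108°, 228°, 348°.
Successive gaps around the wheel: 120°, 120°, 120°.
Three hues equally spaced 120° apart form a triad.

triadic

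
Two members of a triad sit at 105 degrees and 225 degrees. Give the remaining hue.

345°

A triad spaces three hues 120° apart.
The full set is {105°, 225°, 345°}.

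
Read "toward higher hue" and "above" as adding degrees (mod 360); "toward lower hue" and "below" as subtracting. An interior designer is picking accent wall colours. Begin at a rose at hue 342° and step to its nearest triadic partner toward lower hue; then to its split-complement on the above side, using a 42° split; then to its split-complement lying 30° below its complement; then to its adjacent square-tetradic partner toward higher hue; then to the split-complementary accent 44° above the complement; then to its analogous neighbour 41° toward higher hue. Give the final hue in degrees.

triadic ↓ −120°: 342 − 120 = 222°
split-comp 42° ↑ +222°: 222 + 222 = 444 → 444 − 360 = 84°
split-comp 30° ↓ +150°: 84 + 150 = 234°
square ↑ +90°: 234 + 90 = 324°
split-comp 44° ↑ +224°: 324 + 224 = 548 → 548 − 360 = 188°
analog 41° ↑ +41°: 188 + 41 = 229°

229°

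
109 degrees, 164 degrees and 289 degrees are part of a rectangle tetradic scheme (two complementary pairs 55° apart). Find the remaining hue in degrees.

344°

A rectangular tetradic uses two complementary pairs 55° apart: offsets 0°, 55°, 180°, 235°.
Among {109°, 164°, 289°}, 109° and 289° are a 180° pair.
The remaining hue 164° needs its own complement: 164 + 180 = 344°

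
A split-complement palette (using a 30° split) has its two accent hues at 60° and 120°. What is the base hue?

270°

The accents sit 30° either side of the complement, so the complement is their short-arc midpoint on the wheel.
Short-arc midpoint of 60° and 120°: 90°.
Base is 180° from the complement: 90 − 180 = -90 → -90 + 360 = 270°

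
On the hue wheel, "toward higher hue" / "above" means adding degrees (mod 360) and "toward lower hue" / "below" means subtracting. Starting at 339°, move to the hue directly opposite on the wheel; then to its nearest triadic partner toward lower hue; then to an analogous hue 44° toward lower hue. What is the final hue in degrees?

355°

complement +180°: 339 + 180 = 519 → 519 − 360 = 159°
triadic ↓ −120°: 159 − 120 = 39°
analog 44° ↓ −44°: 39 − 44 = -5 → -5 + 360 = 355°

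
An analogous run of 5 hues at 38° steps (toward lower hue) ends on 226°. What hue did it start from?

4 steps of 38° (toward lower hue) give a net shift of −152°.
Start = end − shift: 226 + 152 = 378 → 378 − 360 = 18°

18°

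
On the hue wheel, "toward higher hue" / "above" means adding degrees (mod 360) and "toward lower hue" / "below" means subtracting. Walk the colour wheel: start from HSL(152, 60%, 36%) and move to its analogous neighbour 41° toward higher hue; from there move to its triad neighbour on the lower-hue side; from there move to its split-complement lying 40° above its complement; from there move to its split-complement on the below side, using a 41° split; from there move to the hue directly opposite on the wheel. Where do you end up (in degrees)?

+41° (analog 41° ↑): 152 + 41 = 193°
−120° (triadic ↓): 193 − 120 = 73°
+220° (split-comp 40° ↑): 73 + 220 = 293°
+139° (split-comp 41° ↓): 293 + 139 = 432 → 432 − 360 = 72°
+180° (complement): 72 + 180 = 252°

252°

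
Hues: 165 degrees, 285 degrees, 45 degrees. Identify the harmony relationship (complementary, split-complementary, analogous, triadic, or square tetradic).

triadic

Sort the hues: 45°, 165°, 285°.
Successive gaps around the wheel: 120°, 120°, 120°.
Three hues equally spaced 120° apart form a triad.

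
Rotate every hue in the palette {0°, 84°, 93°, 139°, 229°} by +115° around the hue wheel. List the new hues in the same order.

115°, 199°, 208°, 254°, 344°

0 + 115 = 115°
84 + 115 = 199°
93 + 115 = 208°
139 + 115 = 254°
229 + 115 = 344°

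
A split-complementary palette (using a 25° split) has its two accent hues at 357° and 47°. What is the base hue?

The accents sit 25° either side of the complement, so the complement is their short-arc midpoint on the wheel.
Short-arc midpoint of 357° and 47°: 22°.
Base is 180° from the complement: 22 − 180 = -158 → -158 + 360 = 202°

202°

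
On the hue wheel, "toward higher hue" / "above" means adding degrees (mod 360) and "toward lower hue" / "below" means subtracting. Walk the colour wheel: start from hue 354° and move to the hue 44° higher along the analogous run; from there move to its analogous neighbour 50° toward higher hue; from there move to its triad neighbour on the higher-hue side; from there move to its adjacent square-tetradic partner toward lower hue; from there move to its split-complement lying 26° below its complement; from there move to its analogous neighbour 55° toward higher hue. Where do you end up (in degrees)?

327°

+44° (analog 44° ↑): 354 + 44 = 398 → 398 − 360 = 38°
+50° (analog 50° ↑): 38 + 50 = 88°
+120° (triadic ↑): 88 + 120 = 208°
−90° (square ↓): 208 − 90 = 118°
+154° (split-comp 26° ↓): 118 + 154 = 272°
+55° (analog 55° ↑): 272 + 55 = 327°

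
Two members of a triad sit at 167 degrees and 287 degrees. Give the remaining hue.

A triad spaces three hues 120° apart.
The full set is {47°, 167°, 287°}.

47°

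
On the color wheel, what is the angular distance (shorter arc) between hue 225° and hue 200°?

25°

|225 − 200| = 25.
25 ≤ 180, so the shorter arc is 25°.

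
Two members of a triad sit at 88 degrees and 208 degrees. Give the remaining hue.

A triad spaces three hues 120° apart.
The full set is {88°, 208°, 328°}.

328°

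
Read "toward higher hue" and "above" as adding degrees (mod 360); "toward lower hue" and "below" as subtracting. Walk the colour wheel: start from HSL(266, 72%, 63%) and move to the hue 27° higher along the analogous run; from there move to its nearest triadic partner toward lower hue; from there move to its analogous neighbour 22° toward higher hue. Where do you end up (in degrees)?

+27° (analog 27° ↑): 266 + 27 = 293°
−120° (triadic ↓): 293 − 120 = 173°
+22° (analog 22° ↑): 173 + 22 = 195°

195°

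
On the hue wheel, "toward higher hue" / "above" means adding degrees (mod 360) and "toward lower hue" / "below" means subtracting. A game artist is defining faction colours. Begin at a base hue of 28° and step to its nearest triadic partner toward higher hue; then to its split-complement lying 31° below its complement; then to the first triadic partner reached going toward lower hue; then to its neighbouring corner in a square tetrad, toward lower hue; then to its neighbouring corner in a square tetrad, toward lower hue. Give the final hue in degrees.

28 + 120 = 148°   (triadic ↑)
148 + 149 = 297°   (split-comp 31° ↓)
297 − 120 = 177°   (triadic ↓)
177 − 90 = 87°   (square ↓)
87 − 90 = -3 → -3 + 360 = 357°   (square ↓)

357°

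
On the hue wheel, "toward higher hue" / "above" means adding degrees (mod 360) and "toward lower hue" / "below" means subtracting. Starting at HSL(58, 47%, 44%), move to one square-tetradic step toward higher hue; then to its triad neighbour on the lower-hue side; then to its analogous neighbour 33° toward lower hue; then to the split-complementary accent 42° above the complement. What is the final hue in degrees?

217°

+90° (square ↑): 58 + 90 = 148°
−120° (triadic ↓): 148 − 120 = 28°
−33° (analog 33° ↓): 28 − 33 = -5 → -5 + 360 = 355°
+222° (split-comp 42° ↑): 355 + 222 = 577 → 577 − 360 = 217°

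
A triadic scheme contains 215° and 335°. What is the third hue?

A triad spaces three hues 120° apart.
The full set is {95°, 215°, 335°}.

95°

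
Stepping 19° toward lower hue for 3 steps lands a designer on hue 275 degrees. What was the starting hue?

332°

3 steps of 19° (toward lower hue) give a net shift of −57°.
Start = end − shift: 275 + 57 = 332°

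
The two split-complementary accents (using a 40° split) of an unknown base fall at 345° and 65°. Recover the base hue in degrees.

The accents sit 40° either side of the complement, so the complement is their short-arc midpoint on the wheel.
Short-arc midpoint of 345° and 65°: 25°.
Base is 180° from the complement: 25 − 180 = -155 → -155 + 360 = 205°

205°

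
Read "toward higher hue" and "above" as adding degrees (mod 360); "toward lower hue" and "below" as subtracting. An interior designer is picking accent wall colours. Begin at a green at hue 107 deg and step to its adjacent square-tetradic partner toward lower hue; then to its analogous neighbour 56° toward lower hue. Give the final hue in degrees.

321°

−90° (square ↓): 107 − 90 = 17°
−56° (analog 56° ↓): 17 − 56 = -39 → -39 + 360 = 321°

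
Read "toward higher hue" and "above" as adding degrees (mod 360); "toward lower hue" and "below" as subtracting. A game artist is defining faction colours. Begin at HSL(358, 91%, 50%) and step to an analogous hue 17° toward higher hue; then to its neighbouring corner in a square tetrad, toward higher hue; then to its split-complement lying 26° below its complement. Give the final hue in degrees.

259°

358 + 17 = 375 → 375 − 360 = 15°   (analog 17° ↑)
15 + 90 = 105°   (square ↑)
105 + 154 = 259°   (split-comp 26° ↓)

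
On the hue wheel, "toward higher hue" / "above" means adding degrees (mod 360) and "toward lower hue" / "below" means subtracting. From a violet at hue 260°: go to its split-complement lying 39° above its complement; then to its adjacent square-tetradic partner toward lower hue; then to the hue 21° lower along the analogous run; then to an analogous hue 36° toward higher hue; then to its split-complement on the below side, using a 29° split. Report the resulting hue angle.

195°

260 + 219 = 479 → 479 − 360 = 119°   (split-comp 39° ↑)
119 − 90 = 29°   (square ↓)
29 − 21 = 8°   (analog 21° ↓)
8 + 36 = 44°   (analog 36° ↑)
44 + 151 = 195°   (split-comp 29° ↓)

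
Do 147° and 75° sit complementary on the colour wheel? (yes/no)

Angular distance: |147 − 75| = 72 = 72°.
Complementary requires 180°.

no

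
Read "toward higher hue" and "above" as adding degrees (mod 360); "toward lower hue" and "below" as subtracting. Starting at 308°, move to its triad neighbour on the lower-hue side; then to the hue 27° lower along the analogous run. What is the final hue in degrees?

−120° (triadic ↓): 308 − 120 = 188°
−27° (analog 27° ↓): 188 − 27 = 161°

161°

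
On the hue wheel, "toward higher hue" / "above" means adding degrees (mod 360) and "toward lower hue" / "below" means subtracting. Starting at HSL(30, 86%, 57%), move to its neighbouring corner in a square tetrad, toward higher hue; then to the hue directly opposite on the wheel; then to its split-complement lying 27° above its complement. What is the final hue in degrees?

147°

30 + 90 = 120°   (square ↑)
120 + 180 = 300°   (complement)
300 + 207 = 507 → 507 − 360 = 147°   (split-comp 27° ↑)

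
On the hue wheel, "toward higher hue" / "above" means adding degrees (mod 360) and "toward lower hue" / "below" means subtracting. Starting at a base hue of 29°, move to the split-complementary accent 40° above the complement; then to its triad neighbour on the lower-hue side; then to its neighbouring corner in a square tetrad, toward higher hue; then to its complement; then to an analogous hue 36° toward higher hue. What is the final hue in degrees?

+220° (split-comp 40° ↑): 29 + 220 = 249°
−120° (triadic ↓): 249 − 120 = 129°
+90° (square ↑): 129 + 90 = 219°
+180° (complement): 219 + 180 = 399 → 399 − 360 = 39°
+36° (analog 36° ↑): 39 + 36 = 75°

75°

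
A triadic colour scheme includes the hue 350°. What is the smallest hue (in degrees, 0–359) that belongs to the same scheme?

110°

A triad places three hues 120° apart.
The full set through 350° is {110°, 230°, 350°}.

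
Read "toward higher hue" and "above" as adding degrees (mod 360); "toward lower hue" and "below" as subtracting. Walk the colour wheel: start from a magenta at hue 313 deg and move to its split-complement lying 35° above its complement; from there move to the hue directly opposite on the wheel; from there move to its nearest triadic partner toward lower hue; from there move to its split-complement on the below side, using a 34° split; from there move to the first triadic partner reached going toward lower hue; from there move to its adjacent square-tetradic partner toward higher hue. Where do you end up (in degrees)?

344°

split-comp 35° ↑ +215°: 313 + 215 = 528 → 528 − 360 = 168°
complement +180°: 168 + 180 = 348°
triadic ↓ −120°: 348 − 120 = 228°
split-comp 34° ↓ +146°: 228 + 146 = 374 → 374 − 360 = 14°
triadic ↓ −120°: 14 − 120 = -106 → -106 + 360 = 254°
square ↑ +90°: 254 + 90 = 344°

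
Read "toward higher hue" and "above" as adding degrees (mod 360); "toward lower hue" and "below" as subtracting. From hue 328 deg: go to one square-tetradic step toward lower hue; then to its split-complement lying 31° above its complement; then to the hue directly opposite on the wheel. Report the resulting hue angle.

328 − 90 = 238°   (square ↓)
238 + 211 = 449 → 449 − 360 = 89°   (split-comp 31° ↑)
89 + 180 = 269°   (complement)

269°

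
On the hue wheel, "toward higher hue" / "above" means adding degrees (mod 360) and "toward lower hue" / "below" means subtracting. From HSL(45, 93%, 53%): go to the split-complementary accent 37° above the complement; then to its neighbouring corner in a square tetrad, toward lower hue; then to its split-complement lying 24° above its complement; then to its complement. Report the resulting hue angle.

196°

45 + 217 = 262°   (split-comp 37° ↑)
262 − 90 = 172°   (square ↓)
172 + 204 = 376 → 376 − 360 = 16°   (split-comp 24° ↑)
16 + 180 = 196°   (complement)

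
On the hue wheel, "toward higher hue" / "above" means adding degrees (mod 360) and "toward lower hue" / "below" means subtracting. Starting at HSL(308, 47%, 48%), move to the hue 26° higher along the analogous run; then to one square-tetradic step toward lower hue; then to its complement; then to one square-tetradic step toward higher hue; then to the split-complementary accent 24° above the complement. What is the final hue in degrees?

+26° (analog 26° ↑): 308 + 26 = 334°
−90° (square ↓): 334 − 90 = 244°
+180° (complement): 244 + 180 = 424 → 424 − 360 = 64°
+90° (square ↑): 64 + 90 = 154°
+204° (split-comp 24° ↑): 154 + 204 = 358°

358°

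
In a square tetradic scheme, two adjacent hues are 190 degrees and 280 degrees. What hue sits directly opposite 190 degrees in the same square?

10°

A square tetradic scheme places four hues 90° apart; opposite corners are 180° apart.
190 + 180 = 370 → 370 − 360 = 10°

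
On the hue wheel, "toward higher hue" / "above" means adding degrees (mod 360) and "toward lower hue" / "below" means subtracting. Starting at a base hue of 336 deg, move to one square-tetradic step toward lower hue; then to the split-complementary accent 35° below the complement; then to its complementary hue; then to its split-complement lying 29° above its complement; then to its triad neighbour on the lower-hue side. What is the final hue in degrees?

300°

square ↓ −90°: 336 − 90 = 246°
split-comp 35° ↓ +145°: 246 + 145 = 391 → 391 − 360 = 31°
complement +180°: 31 + 180 = 211°
split-comp 29° ↑ +209°: 211 + 209 = 420 → 420 − 360 = 60°
triadic ↓ −120°: 60 − 120 = -60 → -60 + 360 = 300°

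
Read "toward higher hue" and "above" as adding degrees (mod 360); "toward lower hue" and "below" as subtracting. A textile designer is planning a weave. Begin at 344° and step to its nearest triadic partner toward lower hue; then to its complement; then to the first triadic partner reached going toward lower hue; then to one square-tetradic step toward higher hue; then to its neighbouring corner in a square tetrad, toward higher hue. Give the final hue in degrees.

104°

344 − 120 = 224°   (triadic ↓)
224 + 180 = 404 → 404 − 360 = 44°   (complement)
44 − 120 = -76 → -76 + 360 = 284°   (triadic ↓)
284 + 90 = 374 → 374 − 360 = 14°   (square ↑)
14 + 90 = 104°   (square ↑)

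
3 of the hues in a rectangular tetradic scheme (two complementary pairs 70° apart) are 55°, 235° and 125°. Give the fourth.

A rectangular tetradic uses two complementary pairs 70° apart: offsets 0°, 70°, 180°, 250°.
Among {55°, 125°, 235°}, 235° and 55° are a 180° pair.
The remaining hue 125° needs its own complement: 125 + 180 = 305°

305°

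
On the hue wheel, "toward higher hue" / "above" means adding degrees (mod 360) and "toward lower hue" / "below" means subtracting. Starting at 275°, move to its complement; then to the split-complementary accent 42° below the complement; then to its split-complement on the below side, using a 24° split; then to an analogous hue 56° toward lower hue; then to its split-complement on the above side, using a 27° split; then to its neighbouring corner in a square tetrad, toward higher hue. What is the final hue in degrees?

270°

+180° (complement): 275 + 180 = 455 → 455 − 360 = 95°
+138° (split-comp 42° ↓): 95 + 138 = 233°
+156° (split-comp 24° ↓): 233 + 156 = 389 → 389 − 360 = 29°
−56° (analog 56° ↓): 29 − 56 = -27 → -27 + 360 = 333°
+207° (split-comp 27° ↑): 333 + 207 = 540 → 540 − 360 = 180°
+90° (square ↑): 180 + 90 = 270°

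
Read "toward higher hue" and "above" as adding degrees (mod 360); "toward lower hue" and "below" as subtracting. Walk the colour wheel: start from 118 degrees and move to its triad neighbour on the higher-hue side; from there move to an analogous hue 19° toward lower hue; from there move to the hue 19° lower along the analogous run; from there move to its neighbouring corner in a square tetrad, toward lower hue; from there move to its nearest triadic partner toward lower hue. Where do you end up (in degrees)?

350°

triadic ↑ +120°: 118 + 120 = 238°
analog 19° ↓ −19°: 238 − 19 = 219°
analog 19° ↓ −19°: 219 − 19 = 200°
square ↓ −90°: 200 − 90 = 110°
triadic ↓ −120°: 110 − 120 = -10 → -10 + 360 = 350°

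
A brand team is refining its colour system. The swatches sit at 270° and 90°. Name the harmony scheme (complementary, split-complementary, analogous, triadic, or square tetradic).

complementary

Sort the hues: 90°, 270°.
Successive gaps around the wheel: 180°, 180°.
Two hues 180° apart are complementary.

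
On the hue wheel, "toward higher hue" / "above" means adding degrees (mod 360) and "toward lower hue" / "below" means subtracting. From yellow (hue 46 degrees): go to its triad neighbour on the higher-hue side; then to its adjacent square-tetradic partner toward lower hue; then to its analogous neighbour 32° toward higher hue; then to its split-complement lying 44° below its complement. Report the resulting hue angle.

46 + 120 = 166°   (triadic ↑)
166 − 90 = 76°   (square ↓)
76 + 32 = 108°   (analog 32° ↑)
108 + 136 = 244°   (split-comp 44° ↓)

244°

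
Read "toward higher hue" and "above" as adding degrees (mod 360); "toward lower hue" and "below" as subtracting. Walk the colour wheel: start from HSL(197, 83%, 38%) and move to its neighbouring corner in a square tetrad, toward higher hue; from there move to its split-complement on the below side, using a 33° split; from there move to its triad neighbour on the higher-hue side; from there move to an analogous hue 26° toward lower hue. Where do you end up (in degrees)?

+90° (square ↑): 197 + 90 = 287°
+147° (split-comp 33° ↓): 287 + 147 = 434 → 434 − 360 = 74°
+120° (triadic ↑): 74 + 120 = 194°
−26° (analog 26° ↓): 194 − 26 = 168°

168°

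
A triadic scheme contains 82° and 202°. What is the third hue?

322°

A triad spaces three hues 120° apart.
The full set is {82°, 202°, 322°}.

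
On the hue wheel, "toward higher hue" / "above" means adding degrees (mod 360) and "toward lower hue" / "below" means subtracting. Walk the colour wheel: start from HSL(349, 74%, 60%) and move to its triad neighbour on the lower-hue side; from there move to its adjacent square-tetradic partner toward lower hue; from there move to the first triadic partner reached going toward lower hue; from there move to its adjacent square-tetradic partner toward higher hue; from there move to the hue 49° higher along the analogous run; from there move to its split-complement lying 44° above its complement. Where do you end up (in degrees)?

22°

349 − 120 = 229°   (triadic ↓)
229 − 90 = 139°   (square ↓)
139 − 120 = 19°   (triadic ↓)
19 + 90 = 109°   (square ↑)
109 + 49 = 158°   (analog 49° ↑)
158 + 224 = 382 → 382 − 360 = 22°   (split-comp 44° ↑)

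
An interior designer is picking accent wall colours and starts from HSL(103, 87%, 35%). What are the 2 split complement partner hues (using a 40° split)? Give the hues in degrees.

243° and 323°

Split-complementary hues sit 40° either side of the complement.
Complement of 103 degrees: 103 + 180 = 283°
283 − 40 = 243°
283 + 40 = 323°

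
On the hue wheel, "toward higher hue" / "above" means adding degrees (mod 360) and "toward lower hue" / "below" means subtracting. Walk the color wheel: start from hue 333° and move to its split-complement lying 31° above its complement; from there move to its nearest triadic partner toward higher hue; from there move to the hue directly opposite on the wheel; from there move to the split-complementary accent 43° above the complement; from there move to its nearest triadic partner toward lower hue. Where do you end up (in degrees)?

+211° (split-comp 31° ↑): 333 + 211 = 544 → 544 − 360 = 184°
+120° (triadic ↑): 184 + 120 = 304°
+180° (complement): 304 + 180 = 484 → 484 − 360 = 124°
+223° (split-comp 43° ↑): 124 + 223 = 347°
−120° (triadic ↓): 347 − 120 = 227°

227°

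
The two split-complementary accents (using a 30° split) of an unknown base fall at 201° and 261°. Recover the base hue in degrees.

51°

The accents sit 30° either side of the complement, so the complement is their short-arc midpoint on the wheel.
Short-arc midpoint of 201° and 261°: 231°.
Base is 180° from the complement: 231 − 180 = 51°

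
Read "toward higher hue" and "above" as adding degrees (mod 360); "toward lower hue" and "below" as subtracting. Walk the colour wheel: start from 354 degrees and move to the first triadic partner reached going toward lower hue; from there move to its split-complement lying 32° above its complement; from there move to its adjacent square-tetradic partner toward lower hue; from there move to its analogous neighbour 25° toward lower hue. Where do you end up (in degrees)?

triadic ↓ −120°: 354 − 120 = 234°
split-comp 32° ↑ +212°: 234 + 212 = 446 → 446 − 360 = 86°
square ↓ −90°: 86 − 90 = -4 → -4 + 360 = 356°
analog 25° ↓ −25°: 356 − 25 = 331°

331°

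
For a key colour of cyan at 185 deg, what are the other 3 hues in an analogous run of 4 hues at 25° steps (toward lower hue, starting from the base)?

Analogous hues sit every 25° along the wheel.
185 − 25 = 160°
185 − 50 = 135°
185 − 75 = 110°

160°, 135°, 110°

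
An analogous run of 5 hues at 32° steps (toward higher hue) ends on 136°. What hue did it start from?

4 steps of 32° (toward higher hue) give a net shift of +128°.
Start = end − shift: 136 − 128 = 8°

8°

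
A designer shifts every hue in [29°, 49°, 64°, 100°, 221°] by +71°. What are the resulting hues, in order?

100°, 120°, 135°, 171°, 292°

29 + 71 = 100°
49 + 71 = 120°
64 + 71 = 135°
100 + 71 = 171°
221 + 71 = 292°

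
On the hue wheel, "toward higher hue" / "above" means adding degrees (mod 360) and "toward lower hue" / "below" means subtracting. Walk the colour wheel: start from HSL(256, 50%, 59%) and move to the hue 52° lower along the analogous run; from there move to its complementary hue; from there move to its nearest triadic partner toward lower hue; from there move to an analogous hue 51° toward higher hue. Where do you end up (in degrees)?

256 − 52 = 204°   (analog 52° ↓)
204 + 180 = 384 → 384 − 360 = 24°   (complement)
24 − 120 = -96 → -96 + 360 = 264°   (triadic ↓)
264 + 51 = 315°   (analog 51° ↑)

315°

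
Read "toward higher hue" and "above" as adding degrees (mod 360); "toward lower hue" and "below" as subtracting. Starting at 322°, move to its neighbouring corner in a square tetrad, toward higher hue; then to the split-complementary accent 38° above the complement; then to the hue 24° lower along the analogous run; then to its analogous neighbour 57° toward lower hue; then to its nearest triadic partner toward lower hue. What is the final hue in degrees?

69°

square ↑ +90°: 322 + 90 = 412 → 412 − 360 = 52°
split-comp 38° ↑ +218°: 52 + 218 = 270°
analog 24° ↓ −24°: 270 − 24 = 246°
analog 57° ↓ −57°: 246 − 57 = 189°
triadic ↓ −120°: 189 − 120 = 69°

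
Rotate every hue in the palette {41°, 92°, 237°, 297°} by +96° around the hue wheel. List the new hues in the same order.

41 + 96 = 137°
92 + 96 = 188°
237 + 96 = 333°
297 + 96 = 393 → 393 − 360 = 33°

137°, 188°, 333°, 33°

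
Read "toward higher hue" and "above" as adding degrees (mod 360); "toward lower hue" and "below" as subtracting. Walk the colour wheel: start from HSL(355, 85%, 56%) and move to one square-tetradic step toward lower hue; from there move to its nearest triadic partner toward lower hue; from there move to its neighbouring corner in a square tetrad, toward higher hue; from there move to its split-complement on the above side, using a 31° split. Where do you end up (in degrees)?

−90° (square ↓): 355 − 90 = 265°
−120° (triadic ↓): 265 − 120 = 145°
+90° (square ↑): 145 + 90 = 235°
+211° (split-comp 31° ↑): 235 + 211 = 446 → 446 − 360 = 86°

86°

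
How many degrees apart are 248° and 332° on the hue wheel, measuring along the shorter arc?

|248 − 332| = 84.
84 ≤ 180, so the shorter arc is 84°.

84°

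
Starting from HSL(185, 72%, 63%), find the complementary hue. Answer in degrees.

The complement sits 180° across the wheel.
185 + 180 = 365 → 365 − 360 = 5°

5°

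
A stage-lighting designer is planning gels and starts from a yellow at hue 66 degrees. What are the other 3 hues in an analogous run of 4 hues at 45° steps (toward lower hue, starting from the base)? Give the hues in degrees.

21°, 336°, 291°

Analogous hues sit every 45° along the wheel.
66 − 45 = 21°
66 − 90 = -24 → -24 + 360 = 336°
66 − 135 = -69 → -69 + 360 = 291°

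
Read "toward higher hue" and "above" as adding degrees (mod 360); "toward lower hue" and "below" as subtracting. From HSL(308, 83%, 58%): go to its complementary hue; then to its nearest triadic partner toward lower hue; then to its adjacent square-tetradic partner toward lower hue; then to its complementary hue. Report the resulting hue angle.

complement +180°: 308 + 180 = 488 → 488 − 360 = 128°
triadic ↓ −120°: 128 − 120 = 8°
square ↓ −90°: 8 − 90 = -82 → -82 + 360 = 278°
complement +180°: 278 + 180 = 458 → 458 − 360 = 98°

98°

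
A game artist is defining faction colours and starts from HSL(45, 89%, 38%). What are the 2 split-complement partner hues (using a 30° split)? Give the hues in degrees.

Complement of 45 degrees: 45 + 180 = 225°
225 − 30 = 195°
225 + 30 = 255°

195° and 255°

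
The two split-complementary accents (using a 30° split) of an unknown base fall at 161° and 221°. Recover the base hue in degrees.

11°

The accents sit 30° either side of the complement, so the complement is their short-arc midpoint on the wheel.
Short-arc midpoint of 161° and 221°: 191°.
Base is 180° from the complement: 191 − 180 = 11°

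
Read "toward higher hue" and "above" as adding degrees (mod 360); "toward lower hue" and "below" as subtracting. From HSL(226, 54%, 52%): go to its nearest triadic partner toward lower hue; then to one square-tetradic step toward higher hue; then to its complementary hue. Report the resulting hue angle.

−120° (triadic ↓): 226 − 120 = 106°
+90° (square ↑): 106 + 90 = 196°
+180° (complement): 196 + 180 = 376 → 376 − 360 = 16°

16°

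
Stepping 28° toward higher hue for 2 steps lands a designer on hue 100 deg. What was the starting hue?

2 steps of 28° (toward higher hue) give a net shift of +56°.
Start = end − shift: 100 − 56 = 44°

44°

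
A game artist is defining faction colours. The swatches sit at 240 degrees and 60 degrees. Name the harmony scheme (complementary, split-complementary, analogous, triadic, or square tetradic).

Sort the hues: 60°, 240°.
Successive gaps around the wheel: 180°, 180°.
Two hues 180° apart are complementary.

complementary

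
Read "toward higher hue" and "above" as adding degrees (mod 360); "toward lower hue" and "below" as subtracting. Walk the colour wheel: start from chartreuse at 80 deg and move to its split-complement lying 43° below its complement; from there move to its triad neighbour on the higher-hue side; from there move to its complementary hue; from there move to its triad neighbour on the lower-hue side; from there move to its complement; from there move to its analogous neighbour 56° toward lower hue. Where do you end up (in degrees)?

+137° (split-comp 43° ↓): 80 + 137 = 217°
+120° (triadic ↑): 217 + 120 = 337°
+180° (complement): 337 + 180 = 517 → 517 − 360 = 157°
−120° (triadic ↓): 157 − 120 = 37°
+180° (complement): 37 + 180 = 217°
−56° (analog 56° ↓): 217 − 56 = 161°

161°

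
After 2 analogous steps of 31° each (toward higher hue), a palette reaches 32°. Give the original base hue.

2 steps of 31° (toward higher hue) give a net shift of +62°.
Start = end − shift: 32 − 62 = -30 → -30 + 360 = 330°

330°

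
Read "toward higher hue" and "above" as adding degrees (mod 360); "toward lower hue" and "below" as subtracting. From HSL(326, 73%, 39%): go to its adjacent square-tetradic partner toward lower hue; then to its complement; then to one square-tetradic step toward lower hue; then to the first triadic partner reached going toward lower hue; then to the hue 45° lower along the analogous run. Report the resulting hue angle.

square ↓ −90°: 326 − 90 = 236°
complement +180°: 236 + 180 = 416 → 416 − 360 = 56°
square ↓ −90°: 56 − 90 = -34 → -34 + 360 = 326°
triadic ↓ −120°: 326 − 120 = 206°
analog 45° ↓ −45°: 206 − 45 = 161°

161°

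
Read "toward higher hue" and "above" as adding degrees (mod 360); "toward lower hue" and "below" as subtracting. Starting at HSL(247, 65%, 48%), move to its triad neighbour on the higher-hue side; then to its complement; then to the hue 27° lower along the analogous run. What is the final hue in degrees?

247 + 120 = 367 → 367 − 360 = 7°   (triadic ↑)
7 + 180 = 187°   (complement)
187 − 27 = 160°   (analog 27° ↓)

160°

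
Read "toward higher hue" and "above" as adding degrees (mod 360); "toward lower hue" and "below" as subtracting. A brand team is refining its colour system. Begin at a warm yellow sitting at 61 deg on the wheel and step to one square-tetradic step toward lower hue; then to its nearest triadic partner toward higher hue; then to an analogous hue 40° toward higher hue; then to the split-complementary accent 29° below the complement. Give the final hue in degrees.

282°

square ↓ −90°: 61 − 90 = -29 → -29 + 360 = 331°
triadic ↑ +120°: 331 + 120 = 451 → 451 − 360 = 91°
analog 40° ↑ +40°: 91 + 40 = 131°
split-comp 29° ↓ +151°: 131 + 151 = 282°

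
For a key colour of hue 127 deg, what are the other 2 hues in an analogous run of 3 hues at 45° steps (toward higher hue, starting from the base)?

Analogous hues sit every 45° along the wheel.
127 + 45 = 172°
127 + 90 = 217°

172° and 217°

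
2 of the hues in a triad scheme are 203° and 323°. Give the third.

A triad places three hues 120° apart.
The full set through 203° is {83°, 203°, 323°}.
Given {203°, 323°}, the missing hue is 83°.

83°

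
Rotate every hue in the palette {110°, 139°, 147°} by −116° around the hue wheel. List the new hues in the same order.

110 − 116 = -6 → -6 + 360 = 354°
139 − 116 = 23°
147 − 116 = 31°

354°, 23°, 31°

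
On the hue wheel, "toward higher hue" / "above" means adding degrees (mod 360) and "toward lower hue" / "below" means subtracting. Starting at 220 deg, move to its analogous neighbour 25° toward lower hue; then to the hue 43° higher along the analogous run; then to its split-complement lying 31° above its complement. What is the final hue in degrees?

−25° (analog 25° ↓): 220 − 25 = 195°
+43° (analog 43° ↑): 195 + 43 = 238°
+211° (split-comp 31° ↑): 238 + 211 = 449 → 449 − 360 = 89°

89°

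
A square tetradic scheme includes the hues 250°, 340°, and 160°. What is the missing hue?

70°

A square tetradic scheme places four hues every 90°.
The full set through 160° is {70°, 160°, 250°, 340°}.
Given {160°, 250°, 340°}, the missing hue is 70°.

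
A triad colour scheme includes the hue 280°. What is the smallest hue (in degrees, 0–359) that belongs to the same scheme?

40°

A triad places three hues 120° apart.
The full set through 280° is {40°, 160°, 280°}.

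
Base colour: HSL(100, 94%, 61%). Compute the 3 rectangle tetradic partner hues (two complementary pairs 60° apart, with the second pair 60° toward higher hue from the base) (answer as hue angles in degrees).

160°, 280° and 340°

100 + 60 = 160°
100 + 180 = 280°
100 + 240 = 340°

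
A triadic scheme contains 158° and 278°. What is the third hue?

A triad spaces three hues 120° apart.
The full set is {38°, 158°, 278°}.

38°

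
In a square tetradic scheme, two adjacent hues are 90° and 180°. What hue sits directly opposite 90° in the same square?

A square tetradic scheme places four hues 90° apart; opposite corners are 180° apart.
90 + 180 = 270°

270°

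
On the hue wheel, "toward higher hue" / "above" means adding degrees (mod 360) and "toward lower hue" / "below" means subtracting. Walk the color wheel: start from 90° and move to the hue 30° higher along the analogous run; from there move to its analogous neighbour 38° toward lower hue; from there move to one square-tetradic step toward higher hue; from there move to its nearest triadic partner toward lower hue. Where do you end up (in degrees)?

90 + 30 = 120°   (analog 30° ↑)
120 − 38 = 82°   (analog 38° ↓)
82 + 90 = 172°   (square ↑)
172 − 120 = 52°   (triadic ↓)

52°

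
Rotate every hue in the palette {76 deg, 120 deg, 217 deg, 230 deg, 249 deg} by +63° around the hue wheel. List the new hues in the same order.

139°, 183°, 280°, 293°, 312°

76 + 63 = 139°
120 + 63 = 183°
217 + 63 = 280°
230 + 63 = 293°
249 + 63 = 312°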